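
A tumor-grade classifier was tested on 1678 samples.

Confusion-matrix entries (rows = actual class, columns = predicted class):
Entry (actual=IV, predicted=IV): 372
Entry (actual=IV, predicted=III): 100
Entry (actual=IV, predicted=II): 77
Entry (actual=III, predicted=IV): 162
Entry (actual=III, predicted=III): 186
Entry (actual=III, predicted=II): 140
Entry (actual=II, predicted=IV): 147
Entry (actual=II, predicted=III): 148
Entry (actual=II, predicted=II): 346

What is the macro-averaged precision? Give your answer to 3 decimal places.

Per-class precision (TP/(TP+FP)):
  IV: TP=372, FP=162+147=309 → 372/681 = 0.5463
  III: TP=186, FP=100+148=248 → 186/434 = 0.4286
  II: TP=346, FP=77+140=217 → 346/563 = 0.6146
Macro-precision = mean = (0.5463 + 0.4286 + 0.6146) / 3 = 0.530

0.530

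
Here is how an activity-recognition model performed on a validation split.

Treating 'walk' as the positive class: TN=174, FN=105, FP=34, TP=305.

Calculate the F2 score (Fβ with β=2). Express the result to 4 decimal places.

0.7706

Fβ = (1+β²)·TP / ((1+β²)·TP + β²·FN + FP), with β²=4
= 5·305 / (5·305 + 4·105 + 34) = 0.7706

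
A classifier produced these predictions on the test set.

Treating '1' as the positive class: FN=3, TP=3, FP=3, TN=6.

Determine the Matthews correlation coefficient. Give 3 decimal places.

0.167

MCC = (TP·TN − FP·FN) / √((TP+FP)(TP+FN)(TN+FP)(TN+FN))
Numerator = 3·6 − 3·3 = 9
Denominator = √(6·6·9·9) = √2916 = 54.0000
MCC = 9 / 54.0000 = 0.167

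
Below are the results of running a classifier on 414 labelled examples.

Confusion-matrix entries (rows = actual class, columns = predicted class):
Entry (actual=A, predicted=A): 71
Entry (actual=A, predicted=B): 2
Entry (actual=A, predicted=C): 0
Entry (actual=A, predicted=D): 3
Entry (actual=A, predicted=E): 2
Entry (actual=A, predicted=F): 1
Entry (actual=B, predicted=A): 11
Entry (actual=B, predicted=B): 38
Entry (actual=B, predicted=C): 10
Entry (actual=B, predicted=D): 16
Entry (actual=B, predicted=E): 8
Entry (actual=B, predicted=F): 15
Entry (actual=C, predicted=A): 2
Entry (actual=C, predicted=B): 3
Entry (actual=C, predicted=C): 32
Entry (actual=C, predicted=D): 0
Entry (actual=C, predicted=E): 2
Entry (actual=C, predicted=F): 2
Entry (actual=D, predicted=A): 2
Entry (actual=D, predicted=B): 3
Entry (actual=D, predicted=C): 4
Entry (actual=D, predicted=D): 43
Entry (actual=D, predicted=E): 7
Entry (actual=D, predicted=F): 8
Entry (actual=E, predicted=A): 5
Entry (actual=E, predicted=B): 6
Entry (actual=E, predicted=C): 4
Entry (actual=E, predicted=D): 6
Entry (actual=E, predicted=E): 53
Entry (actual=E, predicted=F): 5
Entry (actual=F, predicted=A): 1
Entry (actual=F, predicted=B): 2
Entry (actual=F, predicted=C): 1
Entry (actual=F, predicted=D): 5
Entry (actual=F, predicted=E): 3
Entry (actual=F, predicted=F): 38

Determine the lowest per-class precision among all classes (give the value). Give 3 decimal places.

0.551

Per-class precision (TP/(TP+FP)):
  A: TP=71, FP=11+2+2+5+1=21 → 71/92 = 0.7717
  B: TP=38, FP=2+3+3+6+2=16 → 38/54 = 0.7037
  C: TP=32, FP=0+10+4+4+1=19 → 32/51 = 0.6275
  D: TP=43, FP=3+16+0+6+5=30 → 43/73 = 0.5890
  E: TP=53, FP=2+8+2+7+3=22 → 53/75 = 0.7067
  F: TP=38, FP=1+15+2+8+5=31 → 38/69 = 0.5507
Lowest is class 'F' with precision = 0.551.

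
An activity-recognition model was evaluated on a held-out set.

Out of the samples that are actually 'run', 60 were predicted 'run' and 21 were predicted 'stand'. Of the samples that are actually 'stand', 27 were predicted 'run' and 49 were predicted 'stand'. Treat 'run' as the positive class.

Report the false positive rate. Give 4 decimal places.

0.3553

FPR = FP/(FP+TN) = 27/(27+49) = 0.3553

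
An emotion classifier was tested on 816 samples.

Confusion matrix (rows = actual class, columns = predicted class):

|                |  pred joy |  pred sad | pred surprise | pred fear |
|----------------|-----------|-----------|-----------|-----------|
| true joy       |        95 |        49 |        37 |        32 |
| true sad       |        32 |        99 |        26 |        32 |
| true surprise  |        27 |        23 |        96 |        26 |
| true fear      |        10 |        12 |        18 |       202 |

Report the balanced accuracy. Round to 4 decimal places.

0.5907

Balanced accuracy = mean of per-class recall.
  joy: recall = 95/213 = 0.44601
  sad: recall = 99/189 = 0.52381
  surprise: recall = 96/172 = 0.55814
  fear: recall = 202/242 = 0.83471
Mean = (0.44601 + 0.52381 + 0.55814 + 0.83471) / 4 = 0.5907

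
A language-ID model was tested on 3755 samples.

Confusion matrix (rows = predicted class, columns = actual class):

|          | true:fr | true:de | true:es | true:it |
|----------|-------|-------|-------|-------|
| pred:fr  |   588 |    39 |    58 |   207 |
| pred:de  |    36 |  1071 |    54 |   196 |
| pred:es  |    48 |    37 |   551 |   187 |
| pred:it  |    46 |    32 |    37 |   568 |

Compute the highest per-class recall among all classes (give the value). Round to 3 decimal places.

0.908

Per-class recall (TP/(TP+FN)):
  fr: TP=588, FN=36+48+46=130 → 588/718 = 0.8189
  de: TP=1071, FN=39+37+32=108 → 1071/1179 = 0.9084
  es: TP=551, FN=58+54+37=149 → 551/700 = 0.7871
  it: TP=568, FN=207+196+187=590 → 568/1158 = 0.4905
Highest is class 'de' with recall = 0.908.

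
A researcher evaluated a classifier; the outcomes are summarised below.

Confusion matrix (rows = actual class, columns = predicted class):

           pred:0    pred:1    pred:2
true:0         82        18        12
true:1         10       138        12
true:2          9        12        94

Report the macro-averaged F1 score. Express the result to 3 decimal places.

0.806

Per-class F1 score (2·TP/(2·TP+FP+FN)):
  0: TP=82, FP=10+9=19, FN=18+12=30 → 164/213 = 0.7700
  1: TP=138, FP=18+12=30, FN=10+12=22 → 276/328 = 0.8415
  2: TP=94, FP=12+12=24, FN=9+12=21 → 188/233 = 0.8069
Macro-F1 score = mean = (0.7700 + 0.8415 + 0.8069) / 3 = 0.806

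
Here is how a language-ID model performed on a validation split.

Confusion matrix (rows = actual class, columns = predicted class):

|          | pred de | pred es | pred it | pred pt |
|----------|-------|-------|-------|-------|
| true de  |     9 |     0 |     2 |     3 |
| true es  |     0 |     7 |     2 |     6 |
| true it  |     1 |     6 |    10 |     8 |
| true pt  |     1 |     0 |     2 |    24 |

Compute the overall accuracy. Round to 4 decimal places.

Accuracy = trace / total = (9+7+10+24=50) / 81 = 50/81 = 0.6173

0.6173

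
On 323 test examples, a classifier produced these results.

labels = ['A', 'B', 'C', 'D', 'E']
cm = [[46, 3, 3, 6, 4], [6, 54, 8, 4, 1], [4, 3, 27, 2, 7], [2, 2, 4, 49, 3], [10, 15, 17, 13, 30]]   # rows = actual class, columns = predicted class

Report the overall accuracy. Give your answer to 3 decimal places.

Accuracy = trace / total = (46+54+27+49+30=206) / 323 = 206/323 = 0.638

0.638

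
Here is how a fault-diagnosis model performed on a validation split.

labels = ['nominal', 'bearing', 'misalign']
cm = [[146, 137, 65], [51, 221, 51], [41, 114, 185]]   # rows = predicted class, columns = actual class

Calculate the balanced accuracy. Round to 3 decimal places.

0.565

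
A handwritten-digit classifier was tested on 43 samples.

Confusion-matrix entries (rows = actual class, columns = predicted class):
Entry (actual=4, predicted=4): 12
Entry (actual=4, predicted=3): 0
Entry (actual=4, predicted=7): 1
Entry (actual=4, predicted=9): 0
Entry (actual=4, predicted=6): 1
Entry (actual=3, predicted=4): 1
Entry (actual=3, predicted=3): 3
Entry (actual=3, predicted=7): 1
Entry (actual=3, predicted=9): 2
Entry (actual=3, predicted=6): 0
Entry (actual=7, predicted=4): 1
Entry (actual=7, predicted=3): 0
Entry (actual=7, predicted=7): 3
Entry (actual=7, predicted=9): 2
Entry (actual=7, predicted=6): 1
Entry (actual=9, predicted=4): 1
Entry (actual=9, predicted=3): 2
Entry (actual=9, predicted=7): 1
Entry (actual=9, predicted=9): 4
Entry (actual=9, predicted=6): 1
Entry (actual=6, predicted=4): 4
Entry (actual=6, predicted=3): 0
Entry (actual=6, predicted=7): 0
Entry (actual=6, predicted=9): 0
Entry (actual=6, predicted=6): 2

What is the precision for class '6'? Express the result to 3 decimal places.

0.400

precision = TP/(TP+FP).
6: TP=2, FP=1+0+1+1=3 → 2/5 = 0.4000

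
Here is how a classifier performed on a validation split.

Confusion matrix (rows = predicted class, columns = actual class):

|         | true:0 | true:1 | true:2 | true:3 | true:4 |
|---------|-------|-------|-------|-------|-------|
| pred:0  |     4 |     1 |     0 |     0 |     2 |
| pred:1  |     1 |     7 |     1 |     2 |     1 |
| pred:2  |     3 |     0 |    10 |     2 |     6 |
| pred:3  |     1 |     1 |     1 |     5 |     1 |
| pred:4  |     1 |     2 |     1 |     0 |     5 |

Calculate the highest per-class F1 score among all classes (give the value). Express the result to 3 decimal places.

Per-class F1 score (2·TP/(2·TP+FP+FN)):
  0: TP=4, FP=1+0+0+2=3, FN=1+3+1+1=6 → 8/17 = 0.4706
  1: TP=7, FP=1+1+2+1=5, FN=1+0+1+2=4 → 14/23 = 0.6087
  2: TP=10, FP=3+0+2+6=11, FN=0+1+1+1=3 → 20/34 = 0.5882
  3: TP=5, FP=1+1+1+1=4, FN=0+2+2+0=4 → 10/18 = 0.5556
  4: TP=5, FP=1+2+1+0=4, FN=2+1+6+1=10 → 10/24 = 0.4167
Highest is class '1' with F1 score = 0.609.

0.609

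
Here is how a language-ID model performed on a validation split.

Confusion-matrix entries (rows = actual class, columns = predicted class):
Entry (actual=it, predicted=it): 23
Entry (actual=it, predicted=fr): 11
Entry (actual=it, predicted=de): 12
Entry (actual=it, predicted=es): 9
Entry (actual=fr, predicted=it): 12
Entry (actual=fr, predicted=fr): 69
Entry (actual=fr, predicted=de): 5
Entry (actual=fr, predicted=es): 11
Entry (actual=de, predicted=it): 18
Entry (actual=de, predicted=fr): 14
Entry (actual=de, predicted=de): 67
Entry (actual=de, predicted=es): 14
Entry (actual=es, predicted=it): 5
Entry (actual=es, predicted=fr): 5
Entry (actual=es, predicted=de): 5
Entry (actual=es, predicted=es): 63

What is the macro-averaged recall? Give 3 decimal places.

Per-class recall (TP/(TP+FN)):
  it: TP=23, FN=11+12+9=32 → 23/55 = 0.4182
  fr: TP=69, FN=12+5+11=28 → 69/97 = 0.7113
  de: TP=67, FN=18+14+14=46 → 67/113 = 0.5929
  es: TP=63, FN=5+5+5=15 → 63/78 = 0.8077
Macro-recall = mean = (0.4182 + 0.7113 + 0.5929 + 0.8077) / 4 = 0.633

0.633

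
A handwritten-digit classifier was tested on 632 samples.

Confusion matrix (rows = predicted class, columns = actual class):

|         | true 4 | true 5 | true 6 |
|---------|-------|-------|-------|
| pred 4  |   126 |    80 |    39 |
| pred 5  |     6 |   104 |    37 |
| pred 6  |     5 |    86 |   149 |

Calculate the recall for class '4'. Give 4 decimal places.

0.9197

Take TP from the diagonal, FP from the rest of the '4' prediction marginal, FN from the rest of the '4' actual marginal.
recall = TP/(TP+FN).
4: TP=126, FN=6+5=11 → 126/137 = 0.91971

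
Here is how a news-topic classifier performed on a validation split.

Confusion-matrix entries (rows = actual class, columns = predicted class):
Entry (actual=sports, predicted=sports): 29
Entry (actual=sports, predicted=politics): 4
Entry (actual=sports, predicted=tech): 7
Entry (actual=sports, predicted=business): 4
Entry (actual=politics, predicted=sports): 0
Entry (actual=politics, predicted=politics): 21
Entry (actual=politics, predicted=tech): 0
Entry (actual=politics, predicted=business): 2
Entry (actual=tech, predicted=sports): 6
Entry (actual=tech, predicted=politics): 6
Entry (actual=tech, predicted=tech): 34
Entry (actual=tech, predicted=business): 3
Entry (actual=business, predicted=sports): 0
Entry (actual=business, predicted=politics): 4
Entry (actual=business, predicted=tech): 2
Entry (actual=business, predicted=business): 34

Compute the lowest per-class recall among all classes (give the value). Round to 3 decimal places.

Per-class recall (TP/(TP+FN)):
  sports: TP=29, FN=4+7+4=15 → 29/44 = 0.6591
  politics: TP=21, FN=0+0+2=2 → 21/23 = 0.9130
  tech: TP=34, FN=6+6+3=15 → 34/49 = 0.6939
  business: TP=34, FN=0+4+2=6 → 34/40 = 0.8500
Lowest is class 'sports' with recall = 0.659.

0.659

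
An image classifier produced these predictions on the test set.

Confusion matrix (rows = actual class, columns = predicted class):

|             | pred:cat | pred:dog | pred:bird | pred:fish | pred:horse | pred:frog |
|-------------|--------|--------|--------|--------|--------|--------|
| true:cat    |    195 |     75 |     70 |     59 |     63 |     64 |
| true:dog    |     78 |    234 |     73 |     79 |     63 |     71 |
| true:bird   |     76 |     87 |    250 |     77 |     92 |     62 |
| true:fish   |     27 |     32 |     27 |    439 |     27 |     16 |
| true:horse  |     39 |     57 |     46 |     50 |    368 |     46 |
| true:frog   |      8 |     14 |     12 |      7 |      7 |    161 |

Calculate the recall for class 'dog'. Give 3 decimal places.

0.391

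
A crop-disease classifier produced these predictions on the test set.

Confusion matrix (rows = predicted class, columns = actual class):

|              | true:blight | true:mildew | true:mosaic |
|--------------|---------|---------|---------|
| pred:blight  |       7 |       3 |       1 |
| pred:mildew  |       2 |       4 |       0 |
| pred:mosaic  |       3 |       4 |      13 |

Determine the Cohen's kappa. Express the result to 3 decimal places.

0.460

Observed agreement pₒ = trace/N = 24/37 = 0.6486
Expected agreement pₑ = Σ (rowᵢ·colᵢ)/N² = (12·11 + 11·6 + 14·20)/37² = 0.3492
κ = (pₒ − pₑ)/(1 − pₑ) = (0.6486 − 0.3492)/(1 − 0.3492) = 0.460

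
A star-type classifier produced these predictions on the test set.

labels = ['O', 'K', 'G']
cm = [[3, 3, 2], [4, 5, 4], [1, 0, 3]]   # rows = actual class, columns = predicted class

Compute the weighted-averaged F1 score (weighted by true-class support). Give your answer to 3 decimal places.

0.441

Per-class F1 score (2·TP/(2·TP+FP+FN)):
  O: TP=3, FP=4+1=5, FN=3+2=5 → 6/16 = 0.3750
  K: TP=5, FP=3+0=3, FN=4+4=8 → 10/21 = 0.4762
  G: TP=3, FP=2+4=6, FN=1+0=1 → 6/13 = 0.4615
Weighted-F1 score = Σ (supportᵢ/N)·F1 scoreᵢ with N=25: (8/25)·0.3750 + (13/25)·0.4762 + (4/25)·0.4615 = 0.441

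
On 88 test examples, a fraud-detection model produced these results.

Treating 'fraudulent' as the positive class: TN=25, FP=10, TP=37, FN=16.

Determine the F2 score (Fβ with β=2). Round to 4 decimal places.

0.7143

Fβ = (1+β²)·TP / ((1+β²)·TP + β²·FN + FP), with β²=4
= 5·37 / (5·37 + 4·16 + 10) = 0.7143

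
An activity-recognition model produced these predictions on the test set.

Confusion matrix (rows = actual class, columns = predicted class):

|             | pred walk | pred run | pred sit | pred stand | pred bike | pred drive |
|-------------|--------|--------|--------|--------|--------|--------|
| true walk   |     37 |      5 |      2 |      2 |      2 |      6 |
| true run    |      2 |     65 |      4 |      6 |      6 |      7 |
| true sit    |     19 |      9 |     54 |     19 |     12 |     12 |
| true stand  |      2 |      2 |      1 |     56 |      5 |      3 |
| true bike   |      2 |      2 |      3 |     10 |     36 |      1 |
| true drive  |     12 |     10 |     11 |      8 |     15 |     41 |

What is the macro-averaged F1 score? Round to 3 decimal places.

Per-class F1 score (2·TP/(2·TP+FP+FN)):
  walk: TP=37, FP=2+19+2+2+12=37, FN=5+2+2+2+6=17 → 74/128 = 0.5781
  run: TP=65, FP=5+9+2+2+10=28, FN=2+4+6+6+7=25 → 130/183 = 0.7104
  sit: TP=54, FP=2+4+1+3+11=21, FN=19+9+19+12+12=71 → 108/200 = 0.5400
  stand: TP=56, FP=2+6+19+10+8=45, FN=2+2+1+5+3=13 → 112/170 = 0.6588
  bike: TP=36, FP=2+6+12+5+15=40, FN=2+2+3+10+1=18 → 72/130 = 0.5538
  drive: TP=41, FP=6+7+12+3+1=29, FN=12+10+11+8+15=56 → 82/167 = 0.4910
Macro-F1 score = mean = (0.5781 + 0.7104 + 0.5400 + 0.6588 + 0.5538 + 0.4910) / 6 = 0.589

0.589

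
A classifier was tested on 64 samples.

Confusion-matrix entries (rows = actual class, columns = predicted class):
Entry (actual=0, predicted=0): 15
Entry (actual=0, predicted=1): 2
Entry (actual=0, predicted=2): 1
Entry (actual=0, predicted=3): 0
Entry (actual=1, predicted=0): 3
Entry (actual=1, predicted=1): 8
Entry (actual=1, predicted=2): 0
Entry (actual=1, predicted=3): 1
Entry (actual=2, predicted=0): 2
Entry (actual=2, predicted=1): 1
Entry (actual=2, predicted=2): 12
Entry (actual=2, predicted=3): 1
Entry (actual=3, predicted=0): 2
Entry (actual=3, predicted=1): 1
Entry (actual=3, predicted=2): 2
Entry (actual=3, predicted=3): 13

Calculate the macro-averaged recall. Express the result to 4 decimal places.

0.7431

Per-class recall (TP/(TP+FN)):
  0: TP=15, FN=2+1+0=3 → 15/18 = 0.83333
  1: TP=8, FN=3+0+1=4 → 8/12 = 0.66667
  2: TP=12, FN=2+1+1=4 → 12/16 = 0.75000
  3: TP=13, FN=2+1+2=5 → 13/18 = 0.72222
Macro-recall = mean = (0.83333 + 0.66667 + 0.75000 + 0.72222) / 4 = 0.7431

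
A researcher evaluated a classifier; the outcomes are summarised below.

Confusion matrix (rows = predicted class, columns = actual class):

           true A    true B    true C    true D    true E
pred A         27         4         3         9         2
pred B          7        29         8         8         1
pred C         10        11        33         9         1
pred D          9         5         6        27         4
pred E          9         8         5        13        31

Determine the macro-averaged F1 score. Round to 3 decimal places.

Per-class F1 score (2·TP/(2·TP+FP+FN)):
  A: TP=27, FP=4+3+9+2=18, FN=7+10+9+9=35 → 54/107 = 0.5047
  B: TP=29, FP=7+8+8+1=24, FN=4+11+5+8=28 → 58/110 = 0.5273
  C: TP=33, FP=10+11+9+1=31, FN=3+8+6+5=22 → 66/119 = 0.5546
  D: TP=27, FP=9+5+6+4=24, FN=9+8+9+13=39 → 54/117 = 0.4615
  E: TP=31, FP=9+8+5+13=35, FN=2+1+1+4=8 → 62/105 = 0.5905
Macro-F1 score = mean = (0.5047 + 0.5273 + 0.5546 + 0.4615 + 0.5905) / 5 = 0.528

0.528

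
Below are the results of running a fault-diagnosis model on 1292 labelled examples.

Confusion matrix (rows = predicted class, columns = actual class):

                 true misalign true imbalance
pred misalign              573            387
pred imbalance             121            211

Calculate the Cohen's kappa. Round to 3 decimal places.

0.184

Observed agreement pₒ = trace/N = 784/1292 = 0.6068
Expected agreement pₑ = Σ (rowᵢ·colᵢ)/N² = (694·960 + 598·332)/1292² = 0.5181
κ = (pₒ − pₑ)/(1 − pₑ) = (0.6068 − 0.5181)/(1 − 0.5181) = 0.184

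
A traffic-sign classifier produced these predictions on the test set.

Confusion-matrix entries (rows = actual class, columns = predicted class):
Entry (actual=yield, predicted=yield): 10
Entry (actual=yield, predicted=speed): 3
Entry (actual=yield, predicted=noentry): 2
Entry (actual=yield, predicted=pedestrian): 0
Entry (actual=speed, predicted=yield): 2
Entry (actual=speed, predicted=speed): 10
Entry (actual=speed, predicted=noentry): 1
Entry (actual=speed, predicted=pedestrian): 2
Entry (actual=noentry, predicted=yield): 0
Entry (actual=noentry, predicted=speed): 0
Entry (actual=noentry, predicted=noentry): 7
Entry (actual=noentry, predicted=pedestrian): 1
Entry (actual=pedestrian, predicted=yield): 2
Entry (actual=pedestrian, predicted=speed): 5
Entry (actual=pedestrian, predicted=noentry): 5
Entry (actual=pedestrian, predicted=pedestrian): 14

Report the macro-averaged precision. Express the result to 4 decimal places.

0.6400

Per-class precision (TP/(TP+FP)):
  yield: TP=10, FP=2+0+2=4 → 10/14 = 0.71429
  speed: TP=10, FP=3+0+5=8 → 10/18 = 0.55556
  noentry: TP=7, FP=2+1+5=8 → 7/15 = 0.46667
  pedestrian: TP=14, FP=0+2+1=3 → 14/17 = 0.82353
Macro-precision = mean = (0.71429 + 0.55556 + 0.46667 + 0.82353) / 4 = 0.6400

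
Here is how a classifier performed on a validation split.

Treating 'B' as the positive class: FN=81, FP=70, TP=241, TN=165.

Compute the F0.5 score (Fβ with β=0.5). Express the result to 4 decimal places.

0.7695

Fβ = (1+β²)·TP / ((1+β²)·TP + β²·FN + FP), with β²=1/4
= 1.25·241 / (1.25·241 + 0.25·81 + 70) = 0.7695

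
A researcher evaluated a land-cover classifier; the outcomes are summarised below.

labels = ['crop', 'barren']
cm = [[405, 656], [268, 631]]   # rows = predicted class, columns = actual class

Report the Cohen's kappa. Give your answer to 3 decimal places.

0.081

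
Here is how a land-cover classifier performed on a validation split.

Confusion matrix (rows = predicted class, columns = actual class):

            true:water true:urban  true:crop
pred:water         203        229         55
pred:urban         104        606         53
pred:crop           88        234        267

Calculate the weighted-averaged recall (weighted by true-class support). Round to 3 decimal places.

Per-class recall (TP/(TP+FN)):
  water: TP=203, FN=104+88=192 → 203/395 = 0.5139
  urban: TP=606, FN=229+234=463 → 606/1069 = 0.5669
  crop: TP=267, FN=55+53=108 → 267/375 = 0.7120
Weighted-recall = Σ (supportᵢ/N)·recallᵢ with N=1839: (395/1839)·0.5139 + (1069/1839)·0.5669 + (375/1839)·0.7120 = 0.585

0.585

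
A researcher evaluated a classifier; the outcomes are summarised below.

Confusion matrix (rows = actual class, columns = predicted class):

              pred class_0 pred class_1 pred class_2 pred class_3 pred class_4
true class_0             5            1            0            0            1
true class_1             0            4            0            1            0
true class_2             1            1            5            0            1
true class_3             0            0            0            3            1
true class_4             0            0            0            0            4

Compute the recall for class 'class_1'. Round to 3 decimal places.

One-vs-rest for 'class_1': TP = diagonal; FP = other classes predicted 'class_1'; FN = 'class_1' predicted as other.
recall = TP/(TP+FN).
class_1: TP=4, FN=0+0+1+0=1 → 4/5 = 0.8000

0.800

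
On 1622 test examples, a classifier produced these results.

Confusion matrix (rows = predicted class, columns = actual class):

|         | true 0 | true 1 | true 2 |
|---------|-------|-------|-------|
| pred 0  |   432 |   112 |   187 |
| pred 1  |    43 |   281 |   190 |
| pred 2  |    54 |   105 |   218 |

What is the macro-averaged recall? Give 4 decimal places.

0.5824

Per-class recall (TP/(TP+FN)):
  0: TP=432, FN=43+54=97 → 432/529 = 0.81664
  1: TP=281, FN=112+105=217 → 281/498 = 0.56426
  2: TP=218, FN=187+190=377 → 218/595 = 0.36639
Macro-recall = mean = (0.81664 + 0.56426 + 0.36639) / 3 = 0.5824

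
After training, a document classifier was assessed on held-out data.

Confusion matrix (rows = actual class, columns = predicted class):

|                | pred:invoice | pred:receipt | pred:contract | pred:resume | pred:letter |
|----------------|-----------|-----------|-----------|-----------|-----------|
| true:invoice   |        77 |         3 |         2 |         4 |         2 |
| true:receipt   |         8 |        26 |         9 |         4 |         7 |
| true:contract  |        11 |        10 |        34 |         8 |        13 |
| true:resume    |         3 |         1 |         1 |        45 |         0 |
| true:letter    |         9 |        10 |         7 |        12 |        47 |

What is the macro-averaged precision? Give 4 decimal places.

0.6344

Per-class precision (TP/(TP+FP)):
  invoice: TP=77, FP=8+11+3+9=31 → 77/108 = 0.71296
  receipt: TP=26, FP=3+10+1+10=24 → 26/50 = 0.52000
  contract: TP=34, FP=2+9+1+7=19 → 34/53 = 0.64151
  resume: TP=45, FP=4+4+8+12=28 → 45/73 = 0.61644
  letter: TP=47, FP=2+7+13+0=22 → 47/69 = 0.68116
Macro-precision = mean = (0.71296 + 0.52000 + 0.64151 + 0.61644 + 0.68116) / 5 = 0.6344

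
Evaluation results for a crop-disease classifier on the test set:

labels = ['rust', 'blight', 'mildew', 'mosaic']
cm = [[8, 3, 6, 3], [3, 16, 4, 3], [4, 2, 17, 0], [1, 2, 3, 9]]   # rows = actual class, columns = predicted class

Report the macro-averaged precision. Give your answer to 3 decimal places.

0.591

Per-class precision (TP/(TP+FP)):
  rust: TP=8, FP=3+4+1=8 → 8/16 = 0.5000
  blight: TP=16, FP=3+2+2=7 → 16/23 = 0.6957
  mildew: TP=17, FP=6+4+3=13 → 17/30 = 0.5667
  mosaic: TP=9, FP=3+3+0=6 → 9/15 = 0.6000
Macro-precision = mean = (0.5000 + 0.6957 + 0.5667 + 0.6000) / 4 = 0.591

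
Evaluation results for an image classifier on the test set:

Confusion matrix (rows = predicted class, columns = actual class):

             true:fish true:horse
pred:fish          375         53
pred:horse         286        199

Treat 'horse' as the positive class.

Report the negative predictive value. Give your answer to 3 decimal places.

NPV = TN/(TN+FN) = 375/(375+53) = 0.876

0.876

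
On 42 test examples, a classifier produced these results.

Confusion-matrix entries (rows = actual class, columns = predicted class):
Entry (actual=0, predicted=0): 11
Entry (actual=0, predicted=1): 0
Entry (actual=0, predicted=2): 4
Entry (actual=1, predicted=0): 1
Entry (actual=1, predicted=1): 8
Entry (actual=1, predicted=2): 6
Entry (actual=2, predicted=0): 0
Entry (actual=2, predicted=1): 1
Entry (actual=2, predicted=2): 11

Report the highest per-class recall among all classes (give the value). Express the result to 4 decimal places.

0.9167

Per-class recall (TP/(TP+FN)):
  0: TP=11, FN=0+4=4 → 11/15 = 0.73333
  1: TP=8, FN=1+6=7 → 8/15 = 0.53333
  2: TP=11, FN=0+1=1 → 11/12 = 0.91667
Highest is class '2' with recall = 0.9167.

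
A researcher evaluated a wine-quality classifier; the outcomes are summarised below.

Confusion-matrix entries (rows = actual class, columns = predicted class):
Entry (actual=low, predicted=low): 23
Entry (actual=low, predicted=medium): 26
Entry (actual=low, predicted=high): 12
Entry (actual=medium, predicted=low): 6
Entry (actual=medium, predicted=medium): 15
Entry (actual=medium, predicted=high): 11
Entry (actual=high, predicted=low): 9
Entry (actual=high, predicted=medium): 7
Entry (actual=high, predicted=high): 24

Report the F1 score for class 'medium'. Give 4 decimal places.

One-vs-rest for 'medium': TP = diagonal; FP = other classes predicted 'medium'; FN = 'medium' predicted as other.
F1 score = 2·TP/(2·TP+FP+FN).
medium: TP=15, FP=26+7=33, FN=6+11=17 → 30/80 = 0.37500

0.3750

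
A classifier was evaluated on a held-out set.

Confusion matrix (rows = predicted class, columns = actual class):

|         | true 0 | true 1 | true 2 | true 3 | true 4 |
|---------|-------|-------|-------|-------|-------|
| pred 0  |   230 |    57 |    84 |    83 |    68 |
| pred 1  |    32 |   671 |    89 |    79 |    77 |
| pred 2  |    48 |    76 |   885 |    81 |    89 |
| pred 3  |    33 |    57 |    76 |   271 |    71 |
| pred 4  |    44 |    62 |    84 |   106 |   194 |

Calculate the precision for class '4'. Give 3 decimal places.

precision = TP/(TP+FP).
4: TP=194, FP=44+62+84+106=296 → 194/490 = 0.3959

0.396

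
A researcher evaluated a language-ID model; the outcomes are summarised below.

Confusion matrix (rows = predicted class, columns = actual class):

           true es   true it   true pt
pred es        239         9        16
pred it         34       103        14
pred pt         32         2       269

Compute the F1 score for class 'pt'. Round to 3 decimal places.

One-vs-rest for 'pt': TP = diagonal; FP = other classes predicted 'pt'; FN = 'pt' predicted as other.
F1 score = 2·TP/(2·TP+FP+FN).
pt: TP=269, FP=32+2=34, FN=16+14=30 → 538/602 = 0.8937

0.894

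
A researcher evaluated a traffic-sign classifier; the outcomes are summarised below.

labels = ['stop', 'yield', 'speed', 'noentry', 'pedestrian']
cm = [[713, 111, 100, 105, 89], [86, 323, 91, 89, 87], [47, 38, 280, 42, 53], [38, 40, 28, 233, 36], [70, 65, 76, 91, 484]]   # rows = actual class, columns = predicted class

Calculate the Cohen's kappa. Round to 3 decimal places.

Observed agreement pₒ = trace/N = 2033/3415 = 0.5953
Expected agreement pₑ = Σ (rowᵢ·colᵢ)/N² = (1118·954 + 676·577 + 460·575 + 375·560 + 786·749)/3415² = 0.2161
κ = (pₒ − pₑ)/(1 − pₑ) = (0.5953 − 0.2161)/(1 − 0.2161) = 0.484

0.484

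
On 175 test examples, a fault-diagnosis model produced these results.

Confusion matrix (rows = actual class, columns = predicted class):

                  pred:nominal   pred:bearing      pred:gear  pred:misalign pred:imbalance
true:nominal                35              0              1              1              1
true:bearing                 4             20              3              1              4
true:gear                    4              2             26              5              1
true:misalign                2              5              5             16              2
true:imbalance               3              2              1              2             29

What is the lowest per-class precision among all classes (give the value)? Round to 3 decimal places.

Per-class precision (TP/(TP+FP)):
  nominal: TP=35, FP=4+4+2+3=13 → 35/48 = 0.7292
  bearing: TP=20, FP=0+2+5+2=9 → 20/29 = 0.6897
  gear: TP=26, FP=1+3+5+1=10 → 26/36 = 0.7222
  misalign: TP=16, FP=1+1+5+2=9 → 16/25 = 0.6400
  imbalance: TP=29, FP=1+4+1+2=8 → 29/37 = 0.7838
Lowest is class 'misalign' with precision = 0.640.

0.640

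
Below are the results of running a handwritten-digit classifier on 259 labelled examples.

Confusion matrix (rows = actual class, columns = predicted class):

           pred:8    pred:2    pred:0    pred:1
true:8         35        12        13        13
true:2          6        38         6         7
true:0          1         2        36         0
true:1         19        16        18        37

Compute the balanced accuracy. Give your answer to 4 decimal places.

0.6201

Balanced accuracy = mean of per-class recall.
  8: recall = 35/73 = 0.47945
  2: recall = 38/57 = 0.66667
  0: recall = 36/39 = 0.92308
  1: recall = 37/90 = 0.41111
Mean = (0.47945 + 0.66667 + 0.92308 + 0.41111) / 4 = 0.6201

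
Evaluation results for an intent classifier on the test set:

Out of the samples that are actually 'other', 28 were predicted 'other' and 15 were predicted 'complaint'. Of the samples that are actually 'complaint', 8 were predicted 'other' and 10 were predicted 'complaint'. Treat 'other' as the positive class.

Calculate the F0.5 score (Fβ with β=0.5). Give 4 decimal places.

0.7487

Fβ = (1+β²)·TP / ((1+β²)·TP + β²·FN + FP), with β²=1/4
= 1.25·28 / (1.25·28 + 0.25·15 + 8) = 0.7487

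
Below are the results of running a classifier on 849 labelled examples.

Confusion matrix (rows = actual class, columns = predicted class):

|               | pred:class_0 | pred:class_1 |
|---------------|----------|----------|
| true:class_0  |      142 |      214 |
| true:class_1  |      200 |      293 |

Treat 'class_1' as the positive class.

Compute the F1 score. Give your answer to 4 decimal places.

0.5860

Precision = TP/(TP+FP) = 293/507 = 0.5779
Recall = TP/(TP+FN) = 293/493 = 0.5943
F1 = 2·TP/(2·TP+FP+FN) = 586/1000 = 0.5860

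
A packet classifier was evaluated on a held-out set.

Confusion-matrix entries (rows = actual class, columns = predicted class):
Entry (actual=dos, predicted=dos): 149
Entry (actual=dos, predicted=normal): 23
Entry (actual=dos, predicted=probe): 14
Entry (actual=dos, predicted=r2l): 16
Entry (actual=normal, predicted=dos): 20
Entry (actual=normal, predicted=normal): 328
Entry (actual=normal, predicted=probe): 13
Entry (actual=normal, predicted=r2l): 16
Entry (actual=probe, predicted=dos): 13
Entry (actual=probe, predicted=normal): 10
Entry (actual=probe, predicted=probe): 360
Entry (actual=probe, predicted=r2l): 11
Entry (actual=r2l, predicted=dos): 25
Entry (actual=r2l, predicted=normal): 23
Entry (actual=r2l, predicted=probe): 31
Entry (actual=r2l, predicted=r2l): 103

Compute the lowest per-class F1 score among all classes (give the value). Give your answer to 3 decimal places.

Per-class F1 score (2·TP/(2·TP+FP+FN)):
  dos: TP=149, FP=20+13+25=58, FN=23+14+16=53 → 298/409 = 0.7286
  normal: TP=328, FP=23+10+23=56, FN=20+13+16=49 → 656/761 = 0.8620
  probe: TP=360, FP=14+13+31=58, FN=13+10+11=34 → 720/812 = 0.8867
  r2l: TP=103, FP=16+16+11=43, FN=25+23+31=79 → 206/328 = 0.6280
Lowest is class 'r2l' with F1 score = 0.628.

0.628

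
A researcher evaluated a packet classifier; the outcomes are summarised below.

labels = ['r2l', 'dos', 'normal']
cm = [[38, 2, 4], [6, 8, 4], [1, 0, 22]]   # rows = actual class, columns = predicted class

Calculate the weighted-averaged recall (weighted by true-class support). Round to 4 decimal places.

Per-class recall (TP/(TP+FN)):
  r2l: TP=38, FN=2+4=6 → 38/44 = 0.86364
  dos: TP=8, FN=6+4=10 → 8/18 = 0.44444
  normal: TP=22, FN=1+0=1 → 22/23 = 0.95652
Weighted-recall = Σ (supportᵢ/N)·recallᵢ with N=85: (44/85)·0.86364 + (18/85)·0.44444 + (23/85)·0.95652 = 0.8000

0.8000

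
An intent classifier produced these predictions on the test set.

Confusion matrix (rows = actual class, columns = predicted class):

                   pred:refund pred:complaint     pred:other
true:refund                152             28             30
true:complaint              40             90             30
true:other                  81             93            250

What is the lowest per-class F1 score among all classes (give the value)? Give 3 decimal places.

0.485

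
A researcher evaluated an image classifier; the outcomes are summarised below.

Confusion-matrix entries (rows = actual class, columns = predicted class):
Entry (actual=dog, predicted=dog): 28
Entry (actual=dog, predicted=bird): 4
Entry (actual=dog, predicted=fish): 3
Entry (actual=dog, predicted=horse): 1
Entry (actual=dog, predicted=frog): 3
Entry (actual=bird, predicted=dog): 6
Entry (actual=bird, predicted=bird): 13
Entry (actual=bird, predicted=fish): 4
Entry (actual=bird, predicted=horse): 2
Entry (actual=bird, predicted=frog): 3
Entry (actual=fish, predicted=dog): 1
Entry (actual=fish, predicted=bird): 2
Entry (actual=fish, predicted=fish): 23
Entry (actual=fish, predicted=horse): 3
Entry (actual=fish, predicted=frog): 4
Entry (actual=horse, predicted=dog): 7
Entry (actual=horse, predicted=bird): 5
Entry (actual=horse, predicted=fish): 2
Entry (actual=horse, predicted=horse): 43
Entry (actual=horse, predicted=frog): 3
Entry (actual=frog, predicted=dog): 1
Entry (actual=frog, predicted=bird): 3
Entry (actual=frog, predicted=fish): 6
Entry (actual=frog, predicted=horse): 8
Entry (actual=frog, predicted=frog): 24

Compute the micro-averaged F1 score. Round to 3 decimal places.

Micro-averaging pools counts across classes: ΣTP=131, ΣFP=71, ΣFN=71.
Micro-F1 score = 2·TP/(2·TP+FP+FN) on pooled counts = 0.649 (equals overall accuracy in single-label multiclass).

0.649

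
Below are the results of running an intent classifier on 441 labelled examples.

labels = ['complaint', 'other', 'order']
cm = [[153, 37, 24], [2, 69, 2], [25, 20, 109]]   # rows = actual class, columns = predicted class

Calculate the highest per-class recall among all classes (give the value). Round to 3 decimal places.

0.945

Per-class recall (TP/(TP+FN)):
  complaint: TP=153, FN=37+24=61 → 153/214 = 0.7150
  other: TP=69, FN=2+2=4 → 69/73 = 0.9452
  order: TP=109, FN=25+20=45 → 109/154 = 0.7078
Highest is class 'other' with recall = 0.945.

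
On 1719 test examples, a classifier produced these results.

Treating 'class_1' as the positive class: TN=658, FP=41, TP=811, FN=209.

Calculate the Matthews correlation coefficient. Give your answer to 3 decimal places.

0.724

MCC = (TP·TN − FP·FN) / √((TP+FP)(TP+FN)(TN+FP)(TN+FN))
Numerator = 811·658 − 41·209 = 525069
Denominator = √(852·1020·699·867) = √526666918320 = 725718.2086
MCC = 525069 / 725718.2086 = 0.724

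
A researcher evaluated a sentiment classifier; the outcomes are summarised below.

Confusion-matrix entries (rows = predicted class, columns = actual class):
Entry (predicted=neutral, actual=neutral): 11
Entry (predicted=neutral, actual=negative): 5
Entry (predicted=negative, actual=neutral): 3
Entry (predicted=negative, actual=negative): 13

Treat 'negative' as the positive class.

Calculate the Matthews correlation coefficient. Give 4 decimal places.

0.5040

MCC = (TP·TN − FP·FN) / √((TP+FP)(TP+FN)(TN+FP)(TN+FN))
Numerator = 13·11 − 3·5 = 128
Denominator = √(16·18·14·16) = √64512 = 253.9921
MCC = 128 / 253.9921 = 0.5040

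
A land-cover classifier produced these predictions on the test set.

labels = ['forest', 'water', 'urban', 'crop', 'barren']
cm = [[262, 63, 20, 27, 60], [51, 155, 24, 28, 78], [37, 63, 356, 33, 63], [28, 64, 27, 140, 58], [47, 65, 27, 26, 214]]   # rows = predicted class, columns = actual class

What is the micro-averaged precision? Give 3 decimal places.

0.559

Micro-averaging pools counts across classes: ΣTP=1127, ΣFP=889, ΣFN=889.
Micro-precision = TP/(TP+FP) on pooled counts = 0.559 (equals overall accuracy in single-label multiclass).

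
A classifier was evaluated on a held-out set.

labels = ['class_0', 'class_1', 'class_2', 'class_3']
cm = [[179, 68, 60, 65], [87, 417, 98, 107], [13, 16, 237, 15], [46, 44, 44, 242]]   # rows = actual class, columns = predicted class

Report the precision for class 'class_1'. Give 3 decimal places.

0.765

precision = TP/(TP+FP).
class_1: TP=417, FP=68+16+44=128 → 417/545 = 0.7651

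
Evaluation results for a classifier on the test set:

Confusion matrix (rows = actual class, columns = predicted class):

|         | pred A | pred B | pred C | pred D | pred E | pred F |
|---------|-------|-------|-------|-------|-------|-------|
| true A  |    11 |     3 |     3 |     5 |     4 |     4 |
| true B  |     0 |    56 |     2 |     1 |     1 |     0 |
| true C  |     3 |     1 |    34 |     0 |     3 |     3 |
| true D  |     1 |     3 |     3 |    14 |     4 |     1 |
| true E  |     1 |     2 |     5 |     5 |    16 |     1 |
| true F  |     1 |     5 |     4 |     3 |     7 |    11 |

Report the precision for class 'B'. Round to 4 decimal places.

Treat 'B' as positive and all other classes as negative.
precision = TP/(TP+FP).
B: TP=56, FP=3+1+3+2+5=14 → 56/70 = 0.80000

0.8000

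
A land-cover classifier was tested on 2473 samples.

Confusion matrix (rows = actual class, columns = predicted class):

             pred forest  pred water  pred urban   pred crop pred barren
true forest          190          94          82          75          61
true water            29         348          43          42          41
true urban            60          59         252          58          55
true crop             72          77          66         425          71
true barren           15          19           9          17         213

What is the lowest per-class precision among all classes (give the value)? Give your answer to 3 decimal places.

Per-class precision (TP/(TP+FP)):
  forest: TP=190, FP=29+60+72+15=176 → 190/366 = 0.5191
  water: TP=348, FP=94+59+77+19=249 → 348/597 = 0.5829
  urban: TP=252, FP=82+43+66+9=200 → 252/452 = 0.5575
  crop: TP=425, FP=75+42+58+17=192 → 425/617 = 0.6888
  barren: TP=213, FP=61+41+55+71=228 → 213/441 = 0.4830
Lowest is class 'barren' with precision = 0.483.

0.483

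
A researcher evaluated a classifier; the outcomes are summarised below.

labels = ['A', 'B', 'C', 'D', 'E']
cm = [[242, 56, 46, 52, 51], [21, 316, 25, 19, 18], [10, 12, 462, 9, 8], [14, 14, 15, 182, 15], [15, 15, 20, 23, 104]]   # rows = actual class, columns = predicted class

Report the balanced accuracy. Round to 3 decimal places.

0.720

Balanced accuracy = mean of per-class recall.
  A: recall = 242/447 = 0.5414
  B: recall = 316/399 = 0.7920
  C: recall = 462/501 = 0.9222
  D: recall = 182/240 = 0.7583
  E: recall = 104/177 = 0.5876
Mean = (0.5414 + 0.7920 + 0.9222 + 0.7583 + 0.5876) / 5 = 0.720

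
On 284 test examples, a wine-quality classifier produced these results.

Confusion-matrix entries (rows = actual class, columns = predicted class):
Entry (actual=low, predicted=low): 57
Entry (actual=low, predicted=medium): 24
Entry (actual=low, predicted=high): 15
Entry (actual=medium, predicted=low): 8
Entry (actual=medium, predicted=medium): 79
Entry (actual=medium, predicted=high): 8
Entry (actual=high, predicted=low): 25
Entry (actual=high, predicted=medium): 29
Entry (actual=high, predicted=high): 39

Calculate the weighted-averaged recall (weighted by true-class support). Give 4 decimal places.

0.6162

Per-class recall (TP/(TP+FN)):
  low: TP=57, FN=24+15=39 → 57/96 = 0.59375
  medium: TP=79, FN=8+8=16 → 79/95 = 0.83158
  high: TP=39, FN=25+29=54 → 39/93 = 0.41935
Weighted-recall = Σ (supportᵢ/N)·recallᵢ with N=284: (96/284)·0.59375 + (95/284)·0.83158 + (93/284)·0.41935 = 0.6162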